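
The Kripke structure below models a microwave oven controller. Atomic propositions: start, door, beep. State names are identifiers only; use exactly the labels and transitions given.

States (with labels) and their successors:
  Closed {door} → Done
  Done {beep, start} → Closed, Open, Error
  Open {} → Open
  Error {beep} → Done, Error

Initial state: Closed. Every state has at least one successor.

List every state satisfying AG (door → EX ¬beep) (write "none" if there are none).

{Open}

States satisfying door → EX ¬beep: {Done, Open, Error}.
States satisfying AG (door → EX ¬beep): {Open}.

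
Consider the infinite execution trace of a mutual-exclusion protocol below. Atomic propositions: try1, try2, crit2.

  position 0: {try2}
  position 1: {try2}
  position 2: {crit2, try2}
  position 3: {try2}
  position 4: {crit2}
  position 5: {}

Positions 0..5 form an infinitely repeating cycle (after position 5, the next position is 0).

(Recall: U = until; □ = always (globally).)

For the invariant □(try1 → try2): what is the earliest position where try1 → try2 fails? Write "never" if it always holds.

never

try1 → try2 holds at every position 0..5, and those are all the positions the trace ever visits, so the invariant □(try1 → try2) is never violated.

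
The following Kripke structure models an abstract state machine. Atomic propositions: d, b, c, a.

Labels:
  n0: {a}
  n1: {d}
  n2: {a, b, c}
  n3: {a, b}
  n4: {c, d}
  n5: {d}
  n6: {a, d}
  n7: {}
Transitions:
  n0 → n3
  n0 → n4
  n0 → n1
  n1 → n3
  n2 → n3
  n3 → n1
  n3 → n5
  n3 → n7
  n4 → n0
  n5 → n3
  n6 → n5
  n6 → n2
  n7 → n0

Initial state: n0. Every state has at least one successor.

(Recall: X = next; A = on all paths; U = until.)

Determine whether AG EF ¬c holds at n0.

States satisfying EF ¬c: {n0, n1, n2, n3, n4, n5, n6, n7}.
States satisfying AG EF ¬c: {n0, n1, n2, n3, n4, n5, n6, n7}.
Every state reachable from n0 satisfies EF ¬c.
n0 ∈ Sat(AG EF ¬c).

Holds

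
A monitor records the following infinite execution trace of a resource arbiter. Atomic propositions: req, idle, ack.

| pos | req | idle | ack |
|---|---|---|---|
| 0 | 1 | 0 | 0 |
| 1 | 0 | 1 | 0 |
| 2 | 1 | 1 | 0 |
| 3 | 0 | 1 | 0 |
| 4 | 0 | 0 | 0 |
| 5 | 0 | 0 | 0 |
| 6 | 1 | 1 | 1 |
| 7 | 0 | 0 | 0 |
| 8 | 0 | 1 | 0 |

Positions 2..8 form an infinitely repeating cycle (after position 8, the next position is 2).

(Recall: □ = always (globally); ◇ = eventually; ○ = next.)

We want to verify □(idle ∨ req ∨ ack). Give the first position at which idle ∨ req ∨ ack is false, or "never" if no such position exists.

4

Check idle ∨ req ∨ ack at each position in order: 0 ✓, 1 ✓, 2 ✓, 3 ✓.
At position 4 the labels are {}, so idle ∨ req ∨ ack is false there. This is the first violation.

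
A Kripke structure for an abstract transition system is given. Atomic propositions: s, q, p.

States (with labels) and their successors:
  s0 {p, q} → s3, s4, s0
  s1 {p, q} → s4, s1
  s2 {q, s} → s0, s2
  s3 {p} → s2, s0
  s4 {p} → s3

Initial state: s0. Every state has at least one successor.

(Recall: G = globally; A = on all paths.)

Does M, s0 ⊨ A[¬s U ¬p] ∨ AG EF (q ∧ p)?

States satisfying ¬s: {s0, s1, s3, s4}.
States satisfying ¬p: {s2}.
States satisfying A[¬s U ¬p]: {s2}.
States satisfying EF (q ∧ p): {s0, s1, s2, s3, s4}.
States satisfying AG EF (q ∧ p): {s0, s1, s2, s3, s4}.
States satisfying A[¬s U ¬p] ∨ AG EF (q ∧ p): {s0, s1, s2, s3, s4}.
s0 ∈ Sat(A[¬s U ¬p] ∨ AG EF (q ∧ p)).

Yes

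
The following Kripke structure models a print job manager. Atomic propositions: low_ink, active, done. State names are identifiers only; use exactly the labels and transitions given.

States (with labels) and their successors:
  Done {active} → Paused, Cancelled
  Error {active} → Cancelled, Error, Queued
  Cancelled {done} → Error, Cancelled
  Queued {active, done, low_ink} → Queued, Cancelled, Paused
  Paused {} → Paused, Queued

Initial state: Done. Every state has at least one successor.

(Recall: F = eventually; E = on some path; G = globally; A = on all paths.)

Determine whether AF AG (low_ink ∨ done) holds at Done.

States satisfying AG (low_ink ∨ done): ∅.
States satisfying AF AG (low_ink ∨ done): ∅.
There is a path from Done along which AG (low_ink ∨ done) never holds.
Done ∉ Sat(AF AG (low_ink ∨ done)).

Violated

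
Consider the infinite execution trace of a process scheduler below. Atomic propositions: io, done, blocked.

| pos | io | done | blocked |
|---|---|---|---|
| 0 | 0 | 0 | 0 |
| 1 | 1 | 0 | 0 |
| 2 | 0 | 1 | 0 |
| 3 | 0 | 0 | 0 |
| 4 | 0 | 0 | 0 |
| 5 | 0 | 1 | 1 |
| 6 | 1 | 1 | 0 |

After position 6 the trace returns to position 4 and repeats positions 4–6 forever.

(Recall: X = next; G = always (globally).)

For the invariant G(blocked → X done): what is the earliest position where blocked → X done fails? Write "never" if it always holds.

blocked → X done holds at every position 0..6, and those are all the positions the trace ever visits, so the invariant G(blocked → X done) is never violated.

never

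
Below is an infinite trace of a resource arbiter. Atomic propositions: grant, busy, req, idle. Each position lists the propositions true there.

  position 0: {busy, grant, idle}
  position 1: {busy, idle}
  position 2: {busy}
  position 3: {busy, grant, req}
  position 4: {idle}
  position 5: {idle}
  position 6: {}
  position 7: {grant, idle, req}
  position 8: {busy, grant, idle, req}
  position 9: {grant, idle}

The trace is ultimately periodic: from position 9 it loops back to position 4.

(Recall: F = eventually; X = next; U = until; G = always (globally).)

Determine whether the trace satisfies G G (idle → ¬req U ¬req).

No

G (idle → ¬req U ¬req) must hold at every position from 0 onward. It fails at position 0, so G G (idle → ¬req U ¬req) is false.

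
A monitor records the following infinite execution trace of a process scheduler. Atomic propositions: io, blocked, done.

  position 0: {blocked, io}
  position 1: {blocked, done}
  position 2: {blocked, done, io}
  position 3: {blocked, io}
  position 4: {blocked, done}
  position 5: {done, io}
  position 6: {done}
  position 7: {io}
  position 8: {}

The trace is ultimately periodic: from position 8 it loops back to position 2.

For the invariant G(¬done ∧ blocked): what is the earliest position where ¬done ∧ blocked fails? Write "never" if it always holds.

1

Check ¬done ∧ blocked at each position in order: 0 ✓.
At position 1 the labels are {blocked, done}, so ¬done ∧ blocked is false there. This is the first violation.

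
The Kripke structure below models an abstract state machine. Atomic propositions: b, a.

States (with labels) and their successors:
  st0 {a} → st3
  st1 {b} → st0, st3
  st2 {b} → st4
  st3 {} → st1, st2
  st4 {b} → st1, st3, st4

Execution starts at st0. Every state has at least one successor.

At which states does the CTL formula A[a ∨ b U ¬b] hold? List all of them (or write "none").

{st0, st1, st3}

States satisfying a ∨ b: {st0, st1, st2, st4}.
States satisfying ¬b: {st0, st3}.
States satisfying A[a ∨ b U ¬b]: {st0, st1, st3}.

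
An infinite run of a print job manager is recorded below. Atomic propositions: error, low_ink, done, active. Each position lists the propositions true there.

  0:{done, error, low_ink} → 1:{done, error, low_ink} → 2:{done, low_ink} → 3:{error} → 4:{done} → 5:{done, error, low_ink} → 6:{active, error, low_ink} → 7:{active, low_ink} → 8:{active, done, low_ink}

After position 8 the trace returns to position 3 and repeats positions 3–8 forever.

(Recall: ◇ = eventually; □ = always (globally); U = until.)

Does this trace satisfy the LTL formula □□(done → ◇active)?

□(done → ◇active) holds at every position 0..8, and those are all positions ever visited, so □□(done → ◇active) holds.

Yes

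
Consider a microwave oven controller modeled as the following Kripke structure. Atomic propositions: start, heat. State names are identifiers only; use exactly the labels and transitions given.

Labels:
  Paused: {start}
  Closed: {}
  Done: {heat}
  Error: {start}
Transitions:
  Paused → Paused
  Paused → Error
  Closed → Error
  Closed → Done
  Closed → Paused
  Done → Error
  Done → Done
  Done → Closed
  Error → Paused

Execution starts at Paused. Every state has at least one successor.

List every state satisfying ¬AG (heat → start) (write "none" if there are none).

{Closed, Done}

States satisfying heat → start: {Paused, Closed, Error}.
States satisfying AG (heat → start): {Paused, Error}.
States satisfying ¬AG (heat → start): {Closed, Done}.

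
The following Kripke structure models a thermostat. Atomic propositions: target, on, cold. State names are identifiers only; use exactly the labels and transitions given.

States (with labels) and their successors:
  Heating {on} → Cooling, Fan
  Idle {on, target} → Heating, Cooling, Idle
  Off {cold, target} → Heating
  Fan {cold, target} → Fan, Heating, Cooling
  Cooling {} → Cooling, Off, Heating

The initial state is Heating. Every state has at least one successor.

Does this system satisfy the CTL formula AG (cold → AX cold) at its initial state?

States satisfying cold → AX cold: {Heating, Idle, Cooling}.
States satisfying AG (cold → AX cold): ∅.
Fan is reachable from Heating and violates cold → AX cold, so AG fails at Heating.
Heating ∉ Sat(AG (cold → AX cold)).

Violated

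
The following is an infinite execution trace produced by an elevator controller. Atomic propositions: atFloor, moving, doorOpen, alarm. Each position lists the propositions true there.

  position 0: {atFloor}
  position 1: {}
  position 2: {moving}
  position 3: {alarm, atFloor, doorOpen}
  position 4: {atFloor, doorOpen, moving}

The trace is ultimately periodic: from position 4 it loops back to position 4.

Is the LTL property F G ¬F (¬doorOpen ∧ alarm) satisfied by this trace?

G ¬F (¬doorOpen ∧ alarm) holds at position 0, which is reachable from 0, so F G ¬F (¬doorOpen ∧ alarm) holds.

Yes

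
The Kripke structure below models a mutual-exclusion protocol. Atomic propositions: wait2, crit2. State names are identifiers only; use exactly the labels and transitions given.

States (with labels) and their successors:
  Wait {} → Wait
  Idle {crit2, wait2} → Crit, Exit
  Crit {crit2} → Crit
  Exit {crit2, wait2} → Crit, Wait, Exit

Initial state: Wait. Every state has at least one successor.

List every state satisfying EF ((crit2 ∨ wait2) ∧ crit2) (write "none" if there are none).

States satisfying (crit2 ∨ wait2) ∧ crit2: {Idle, Crit, Exit}.
States satisfying EF ((crit2 ∨ wait2) ∧ crit2): {Idle, Crit, Exit}.

{Idle, Crit, Exit}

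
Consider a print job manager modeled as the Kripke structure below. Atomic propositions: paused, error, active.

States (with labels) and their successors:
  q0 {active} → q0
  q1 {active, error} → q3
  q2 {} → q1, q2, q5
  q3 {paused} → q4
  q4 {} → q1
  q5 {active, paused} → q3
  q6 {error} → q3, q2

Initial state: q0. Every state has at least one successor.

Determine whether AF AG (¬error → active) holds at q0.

States satisfying AG (¬error → active): {q0}.
States satisfying AF AG (¬error → active): {q0}.
q0 ∈ Sat(AF AG (¬error → active)).

Satisfied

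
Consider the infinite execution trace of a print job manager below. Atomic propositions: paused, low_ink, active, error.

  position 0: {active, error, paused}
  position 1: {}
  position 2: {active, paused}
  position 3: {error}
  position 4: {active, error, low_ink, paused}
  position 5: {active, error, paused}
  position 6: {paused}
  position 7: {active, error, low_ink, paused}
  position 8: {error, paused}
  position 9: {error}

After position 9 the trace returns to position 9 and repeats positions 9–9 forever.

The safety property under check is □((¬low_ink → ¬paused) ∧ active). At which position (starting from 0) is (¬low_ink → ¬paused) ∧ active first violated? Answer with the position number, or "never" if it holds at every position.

At position 0 the labels are {active, error, paused}, so (¬low_ink → ¬paused) ∧ active is false there. This is the first violation.

0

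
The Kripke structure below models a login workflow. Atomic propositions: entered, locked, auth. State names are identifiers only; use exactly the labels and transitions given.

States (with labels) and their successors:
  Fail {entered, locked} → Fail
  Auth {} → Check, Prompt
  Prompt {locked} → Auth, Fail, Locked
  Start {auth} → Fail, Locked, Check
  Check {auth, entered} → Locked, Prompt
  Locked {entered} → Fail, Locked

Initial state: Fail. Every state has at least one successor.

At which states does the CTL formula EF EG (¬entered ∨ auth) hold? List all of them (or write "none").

{Auth, Prompt, Start, Check}

States satisfying EG (¬entered ∨ auth): {Auth, Prompt, Start, Check}.
States satisfying EF EG (¬entered ∨ auth): {Auth, Prompt, Start, Check}.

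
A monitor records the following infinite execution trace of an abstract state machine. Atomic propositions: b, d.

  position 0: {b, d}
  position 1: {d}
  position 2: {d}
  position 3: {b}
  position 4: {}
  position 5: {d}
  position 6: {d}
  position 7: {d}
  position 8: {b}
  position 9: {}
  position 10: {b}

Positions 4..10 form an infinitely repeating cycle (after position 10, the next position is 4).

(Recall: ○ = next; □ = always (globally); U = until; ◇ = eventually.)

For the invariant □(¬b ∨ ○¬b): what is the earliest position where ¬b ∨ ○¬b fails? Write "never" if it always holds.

¬b ∨ ○¬b holds at every position 0..10, and those are all the positions the trace ever visits, so the invariant □(¬b ∨ ○¬b) is never violated.

never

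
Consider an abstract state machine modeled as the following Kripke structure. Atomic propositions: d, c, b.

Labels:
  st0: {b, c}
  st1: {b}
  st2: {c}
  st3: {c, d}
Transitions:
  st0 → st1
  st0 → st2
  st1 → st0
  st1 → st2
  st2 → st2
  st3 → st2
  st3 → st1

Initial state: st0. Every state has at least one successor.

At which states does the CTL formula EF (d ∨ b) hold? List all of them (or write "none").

States satisfying d ∨ b: {st0, st1, st3}.
States satisfying EF (d ∨ b): {st0, st1, st3}.

{st0, st1, st3}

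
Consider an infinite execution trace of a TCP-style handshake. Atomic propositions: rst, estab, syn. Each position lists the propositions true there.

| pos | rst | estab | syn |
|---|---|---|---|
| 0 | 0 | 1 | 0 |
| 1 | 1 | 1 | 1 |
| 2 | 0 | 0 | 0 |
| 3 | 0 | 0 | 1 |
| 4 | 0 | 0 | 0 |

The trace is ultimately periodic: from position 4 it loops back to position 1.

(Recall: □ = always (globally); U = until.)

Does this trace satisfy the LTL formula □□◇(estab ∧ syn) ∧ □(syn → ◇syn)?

□◇(estab ∧ syn) holds at every position 0..4, and those are all positions ever visited, so □□◇(estab ∧ syn) holds.
syn → ◇syn holds at every position 0..4, and those are all positions ever visited, so □(syn → ◇syn) holds.
Positions where syn holds: 1, 3.
Check ◇syn at each: 1→ok, 3→ok.
At position 0: □□◇(estab ∧ syn) is true; □(syn → ◇syn) is true; so □□◇(estab ∧ syn) ∧ □(syn → ◇syn) is true.

Satisfied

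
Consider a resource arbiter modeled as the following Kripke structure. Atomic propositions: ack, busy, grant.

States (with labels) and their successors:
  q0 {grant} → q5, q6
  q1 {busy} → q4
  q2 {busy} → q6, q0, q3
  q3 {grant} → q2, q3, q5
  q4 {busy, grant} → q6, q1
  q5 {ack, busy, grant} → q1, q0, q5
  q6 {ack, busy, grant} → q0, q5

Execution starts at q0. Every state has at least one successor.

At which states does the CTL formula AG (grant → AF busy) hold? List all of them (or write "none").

{q0, q1, q4, q5, q6}

States satisfying grant → AF busy: {q0, q1, q2, q4, q5, q6}.
States satisfying AG (grant → AF busy): {q0, q1, q4, q5, q6}.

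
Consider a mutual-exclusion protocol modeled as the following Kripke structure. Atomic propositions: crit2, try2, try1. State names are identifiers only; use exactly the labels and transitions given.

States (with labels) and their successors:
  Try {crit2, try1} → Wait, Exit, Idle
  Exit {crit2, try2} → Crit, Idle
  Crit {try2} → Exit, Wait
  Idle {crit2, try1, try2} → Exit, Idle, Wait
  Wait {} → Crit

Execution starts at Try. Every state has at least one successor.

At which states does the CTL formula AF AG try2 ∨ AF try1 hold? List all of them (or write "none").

{Try, Idle}

States satisfying AG try2: ∅.
States satisfying AF AG try2: ∅.
States satisfying try1: {Try, Idle}.
States satisfying AF try1: {Try, Idle}.
States satisfying AF AG try2 ∨ AF try1: {Try, Idle}.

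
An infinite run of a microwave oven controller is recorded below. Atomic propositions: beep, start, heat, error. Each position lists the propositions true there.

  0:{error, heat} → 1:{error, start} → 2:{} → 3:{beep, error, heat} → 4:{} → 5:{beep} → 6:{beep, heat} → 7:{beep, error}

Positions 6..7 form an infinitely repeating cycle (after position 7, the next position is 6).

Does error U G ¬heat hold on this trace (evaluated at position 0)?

Walking from position 0: at position 2, G ¬heat has not yet held and error fails, so error U G ¬heat is false.

No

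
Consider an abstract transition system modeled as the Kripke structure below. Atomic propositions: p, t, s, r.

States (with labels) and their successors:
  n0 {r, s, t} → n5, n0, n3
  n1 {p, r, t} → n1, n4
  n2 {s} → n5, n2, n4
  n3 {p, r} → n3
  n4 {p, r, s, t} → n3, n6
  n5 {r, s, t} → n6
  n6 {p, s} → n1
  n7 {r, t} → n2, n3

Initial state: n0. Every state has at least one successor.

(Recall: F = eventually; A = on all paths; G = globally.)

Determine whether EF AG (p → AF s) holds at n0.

No

States satisfying AG (p → AF s): ∅.
States satisfying EF AG (p → AF s): ∅.
No suitable path/successor from n0 witnesses the formula.
n0 ∉ Sat(EF AG (p → AF s)).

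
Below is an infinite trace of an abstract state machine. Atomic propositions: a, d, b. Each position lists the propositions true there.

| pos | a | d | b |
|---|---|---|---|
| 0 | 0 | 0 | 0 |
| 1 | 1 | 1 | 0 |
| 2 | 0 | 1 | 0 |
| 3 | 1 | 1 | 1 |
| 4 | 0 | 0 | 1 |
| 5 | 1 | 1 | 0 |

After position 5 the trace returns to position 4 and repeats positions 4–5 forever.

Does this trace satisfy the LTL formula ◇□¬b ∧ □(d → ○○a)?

□¬b is false at every position 0..5, so it never becomes true and ◇□¬b fails.
d → ○○a must hold at every position from 0 onward. It fails at position 2, so □(d → ○○a) is false.
Positions where d holds: 1, 2, 3, 5.
Check ○○a at each: 1→ok, 2→fails, 3→ok, 5→ok.
At position 0: ◇□¬b is false; □(d → ○○a) is false; so ◇□¬b ∧ □(d → ○○a) is false.

Does not hold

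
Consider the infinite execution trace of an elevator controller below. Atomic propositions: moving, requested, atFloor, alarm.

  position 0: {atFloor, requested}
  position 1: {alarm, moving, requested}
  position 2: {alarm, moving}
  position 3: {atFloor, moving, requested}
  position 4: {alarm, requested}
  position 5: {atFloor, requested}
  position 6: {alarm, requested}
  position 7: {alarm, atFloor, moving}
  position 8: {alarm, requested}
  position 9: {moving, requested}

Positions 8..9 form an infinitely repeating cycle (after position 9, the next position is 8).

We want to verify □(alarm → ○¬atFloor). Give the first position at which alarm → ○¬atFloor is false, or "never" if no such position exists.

Check alarm → ○¬atFloor at each position in order: 0 ✓, 1 ✓.
At position 2 the labels are {alarm, moving} and the next position 3 has {atFloor, moving, requested}, so alarm → ○¬atFloor is false there. This is the first violation.

2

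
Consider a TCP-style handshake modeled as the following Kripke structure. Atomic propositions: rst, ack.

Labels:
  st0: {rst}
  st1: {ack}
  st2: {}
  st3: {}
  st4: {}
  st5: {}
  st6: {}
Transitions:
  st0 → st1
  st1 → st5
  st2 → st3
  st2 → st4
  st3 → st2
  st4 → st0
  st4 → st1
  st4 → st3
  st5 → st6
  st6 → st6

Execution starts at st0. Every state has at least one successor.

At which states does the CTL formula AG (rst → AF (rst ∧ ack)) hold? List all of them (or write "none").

{st1, st5, st6}

States satisfying rst → AF (rst ∧ ack): {st1, st2, st3, st4, st5, st6}.
States satisfying AG (rst → AF (rst ∧ ack)): {st1, st5, st6}.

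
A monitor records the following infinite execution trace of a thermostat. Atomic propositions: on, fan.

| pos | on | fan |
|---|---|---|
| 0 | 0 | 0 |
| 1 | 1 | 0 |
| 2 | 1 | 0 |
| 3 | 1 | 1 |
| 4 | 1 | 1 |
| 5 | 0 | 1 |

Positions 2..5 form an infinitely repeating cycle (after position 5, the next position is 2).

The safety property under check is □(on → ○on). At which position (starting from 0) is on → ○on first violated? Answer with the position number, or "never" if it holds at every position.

4

Check on → ○on at each position in order: 0 ✓, 1 ✓, 2 ✓, 3 ✓.
At position 4 the labels are {fan, on} and the next position 5 has {fan}, so on → ○on is false there. This is the first violation.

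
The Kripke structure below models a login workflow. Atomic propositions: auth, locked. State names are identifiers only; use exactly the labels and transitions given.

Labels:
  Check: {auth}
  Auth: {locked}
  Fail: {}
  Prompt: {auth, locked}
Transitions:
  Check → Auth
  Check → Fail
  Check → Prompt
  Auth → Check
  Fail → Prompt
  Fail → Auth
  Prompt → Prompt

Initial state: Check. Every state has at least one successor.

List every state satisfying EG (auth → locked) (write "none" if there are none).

States satisfying auth → locked: {Auth, Fail, Prompt}.
States satisfying EG (auth → locked): {Fail, Prompt}.

{Fail, Prompt}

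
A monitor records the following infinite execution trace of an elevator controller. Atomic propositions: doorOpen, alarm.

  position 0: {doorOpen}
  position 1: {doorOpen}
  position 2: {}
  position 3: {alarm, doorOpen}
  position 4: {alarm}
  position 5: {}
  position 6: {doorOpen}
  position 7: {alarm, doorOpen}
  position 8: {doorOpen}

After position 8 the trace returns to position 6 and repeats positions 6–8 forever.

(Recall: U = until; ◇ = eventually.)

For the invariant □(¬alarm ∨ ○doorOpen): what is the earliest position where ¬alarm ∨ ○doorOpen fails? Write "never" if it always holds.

3

Check ¬alarm ∨ ○doorOpen at each position in order: 0 ✓, 1 ✓, 2 ✓.
At position 3 the labels are {alarm, doorOpen} and the next position 4 has {alarm}, so ¬alarm ∨ ○doorOpen is false there. This is the first violation.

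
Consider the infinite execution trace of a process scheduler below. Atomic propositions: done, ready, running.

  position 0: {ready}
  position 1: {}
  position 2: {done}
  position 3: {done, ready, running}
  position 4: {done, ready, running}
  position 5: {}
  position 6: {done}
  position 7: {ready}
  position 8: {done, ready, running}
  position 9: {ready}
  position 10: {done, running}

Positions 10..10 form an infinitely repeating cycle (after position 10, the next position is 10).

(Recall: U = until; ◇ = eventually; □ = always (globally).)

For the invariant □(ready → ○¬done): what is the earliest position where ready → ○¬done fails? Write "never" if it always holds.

Check ready → ○¬done at each position in order: 0 ✓, 1 ✓, 2 ✓.
At position 3 the labels are {done, ready, running} and the next position 4 has {done, ready, running}, so ready → ○¬done is false there. This is the first violation.

3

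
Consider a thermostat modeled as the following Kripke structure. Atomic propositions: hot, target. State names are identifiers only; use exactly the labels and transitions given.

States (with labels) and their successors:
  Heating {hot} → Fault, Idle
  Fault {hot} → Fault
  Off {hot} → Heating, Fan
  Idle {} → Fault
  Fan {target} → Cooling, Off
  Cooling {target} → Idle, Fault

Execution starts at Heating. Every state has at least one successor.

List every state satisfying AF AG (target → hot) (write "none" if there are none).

States satisfying AG (target → hot): {Heating, Fault, Idle}.
States satisfying AF AG (target → hot): {Heating, Fault, Idle, Cooling}.

{Heating, Fault, Idle, Cooling}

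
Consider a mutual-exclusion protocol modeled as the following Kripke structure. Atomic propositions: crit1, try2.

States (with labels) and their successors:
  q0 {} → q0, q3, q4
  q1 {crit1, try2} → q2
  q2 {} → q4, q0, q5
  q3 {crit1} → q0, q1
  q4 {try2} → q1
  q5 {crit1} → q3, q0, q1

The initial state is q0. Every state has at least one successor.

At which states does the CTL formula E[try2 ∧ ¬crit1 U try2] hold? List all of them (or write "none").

States satisfying try2 ∧ ¬crit1: {q4}.
States satisfying try2: {q1, q4}.
States satisfying E[try2 ∧ ¬crit1 U try2]: {q1, q4}.

{q1, q4}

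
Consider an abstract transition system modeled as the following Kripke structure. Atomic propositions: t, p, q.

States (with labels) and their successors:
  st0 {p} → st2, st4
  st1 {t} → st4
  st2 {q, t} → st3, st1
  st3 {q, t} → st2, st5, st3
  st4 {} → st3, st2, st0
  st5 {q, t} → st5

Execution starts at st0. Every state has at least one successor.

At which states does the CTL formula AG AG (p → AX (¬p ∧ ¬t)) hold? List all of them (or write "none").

{st5}

States satisfying AG (p → AX (¬p ∧ ¬t)): {st5}.
States satisfying AG AG (p → AX (¬p ∧ ¬t)): {st5}.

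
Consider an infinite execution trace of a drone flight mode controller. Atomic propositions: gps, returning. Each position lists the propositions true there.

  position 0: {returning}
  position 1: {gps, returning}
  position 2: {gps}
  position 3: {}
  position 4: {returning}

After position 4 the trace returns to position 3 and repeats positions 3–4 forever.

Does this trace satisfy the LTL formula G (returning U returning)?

returning U returning must hold at every position from 0 onward. It fails at position 2, so G (returning U returning) is false.

Violated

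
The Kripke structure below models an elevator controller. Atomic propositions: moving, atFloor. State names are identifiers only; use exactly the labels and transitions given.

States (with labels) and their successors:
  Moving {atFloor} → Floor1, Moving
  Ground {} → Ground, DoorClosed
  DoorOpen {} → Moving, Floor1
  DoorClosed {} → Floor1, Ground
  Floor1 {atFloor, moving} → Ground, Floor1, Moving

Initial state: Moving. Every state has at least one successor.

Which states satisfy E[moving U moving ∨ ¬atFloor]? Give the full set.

{Ground, DoorOpen, DoorClosed, Floor1}

States satisfying moving: {Floor1}.
States satisfying moving ∨ ¬atFloor: {Ground, DoorOpen, DoorClosed, Floor1}.
States satisfying E[moving U moving ∨ ¬atFloor]: {Ground, DoorOpen, DoorClosed, Floor1}.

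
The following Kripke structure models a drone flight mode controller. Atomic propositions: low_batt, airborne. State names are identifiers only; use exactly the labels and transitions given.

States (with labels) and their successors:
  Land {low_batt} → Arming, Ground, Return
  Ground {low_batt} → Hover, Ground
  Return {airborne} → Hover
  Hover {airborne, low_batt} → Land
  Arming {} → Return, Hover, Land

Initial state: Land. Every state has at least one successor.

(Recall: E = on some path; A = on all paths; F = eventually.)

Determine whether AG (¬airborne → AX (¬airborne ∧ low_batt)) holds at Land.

States satisfying ¬airborne → AX (¬airborne ∧ low_batt): {Return, Hover}.
States satisfying AG (¬airborne → AX (¬airborne ∧ low_batt)): ∅.
Arming is reachable from Land and violates ¬airborne → AX (¬airborne ∧ low_batt), so AG fails at Land.
Land ∉ Sat(AG (¬airborne → AX (¬airborne ∧ low_batt))).

Violated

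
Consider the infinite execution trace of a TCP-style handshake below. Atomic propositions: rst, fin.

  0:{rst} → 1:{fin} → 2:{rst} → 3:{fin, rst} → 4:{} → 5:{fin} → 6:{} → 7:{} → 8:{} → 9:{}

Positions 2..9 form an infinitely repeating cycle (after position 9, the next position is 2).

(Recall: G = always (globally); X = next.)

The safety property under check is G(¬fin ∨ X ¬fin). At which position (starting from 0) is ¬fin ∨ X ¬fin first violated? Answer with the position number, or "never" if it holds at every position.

¬fin ∨ X ¬fin holds at every position 0..9, and those are all the positions the trace ever visits, so the invariant G(¬fin ∨ X ¬fin) is never violated.

never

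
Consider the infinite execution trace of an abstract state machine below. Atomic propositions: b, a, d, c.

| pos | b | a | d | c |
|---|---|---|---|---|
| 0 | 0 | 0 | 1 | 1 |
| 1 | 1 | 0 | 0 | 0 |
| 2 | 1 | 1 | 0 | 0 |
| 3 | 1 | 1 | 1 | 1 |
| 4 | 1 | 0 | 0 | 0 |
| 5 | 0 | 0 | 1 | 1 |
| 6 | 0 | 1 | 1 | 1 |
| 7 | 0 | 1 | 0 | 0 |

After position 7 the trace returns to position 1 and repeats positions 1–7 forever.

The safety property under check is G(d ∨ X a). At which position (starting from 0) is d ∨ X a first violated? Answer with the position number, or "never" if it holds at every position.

Check d ∨ X a at each position in order: 0 ✓, 1 ✓, 2 ✓, 3 ✓.
At position 4 the labels are {b} and the next position 5 has {c, d}, so d ∨ X a is false there. This is the first violation.

4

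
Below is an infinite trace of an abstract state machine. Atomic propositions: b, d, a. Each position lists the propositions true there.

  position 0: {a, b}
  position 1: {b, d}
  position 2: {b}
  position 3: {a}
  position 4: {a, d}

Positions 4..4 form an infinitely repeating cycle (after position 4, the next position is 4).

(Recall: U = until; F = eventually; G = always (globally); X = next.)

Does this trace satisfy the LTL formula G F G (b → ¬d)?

F G (b → ¬d) holds at every position 0..4, and those are all positions ever visited, so G F G (b → ¬d) holds.

Satisfied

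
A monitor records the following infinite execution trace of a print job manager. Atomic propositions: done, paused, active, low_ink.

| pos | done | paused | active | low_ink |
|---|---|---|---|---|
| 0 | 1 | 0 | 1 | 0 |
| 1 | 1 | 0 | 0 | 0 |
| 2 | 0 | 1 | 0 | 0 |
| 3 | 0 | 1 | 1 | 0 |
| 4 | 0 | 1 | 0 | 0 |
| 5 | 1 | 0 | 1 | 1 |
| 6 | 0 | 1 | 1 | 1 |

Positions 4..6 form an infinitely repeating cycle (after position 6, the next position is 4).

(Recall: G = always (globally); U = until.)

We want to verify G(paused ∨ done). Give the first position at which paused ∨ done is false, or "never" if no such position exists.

never

paused ∨ done holds at every position 0..6, and those are all the positions the trace ever visits, so the invariant G(paused ∨ done) is never violated.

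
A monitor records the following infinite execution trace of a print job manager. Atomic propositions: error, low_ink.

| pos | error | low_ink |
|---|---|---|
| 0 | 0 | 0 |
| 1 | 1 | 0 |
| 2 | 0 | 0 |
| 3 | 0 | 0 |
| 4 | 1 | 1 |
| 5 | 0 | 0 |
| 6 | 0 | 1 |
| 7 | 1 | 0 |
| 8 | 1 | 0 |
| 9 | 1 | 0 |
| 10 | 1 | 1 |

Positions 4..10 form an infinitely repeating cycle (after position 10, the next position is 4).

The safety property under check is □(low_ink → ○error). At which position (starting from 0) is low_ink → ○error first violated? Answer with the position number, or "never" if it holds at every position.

Check low_ink → ○error at each position in order: 0 ✓, 1 ✓, 2 ✓, 3 ✓.
At position 4 the labels are {error, low_ink} and the next position 5 has {}, so low_ink → ○error is false there. This is the first violation.

4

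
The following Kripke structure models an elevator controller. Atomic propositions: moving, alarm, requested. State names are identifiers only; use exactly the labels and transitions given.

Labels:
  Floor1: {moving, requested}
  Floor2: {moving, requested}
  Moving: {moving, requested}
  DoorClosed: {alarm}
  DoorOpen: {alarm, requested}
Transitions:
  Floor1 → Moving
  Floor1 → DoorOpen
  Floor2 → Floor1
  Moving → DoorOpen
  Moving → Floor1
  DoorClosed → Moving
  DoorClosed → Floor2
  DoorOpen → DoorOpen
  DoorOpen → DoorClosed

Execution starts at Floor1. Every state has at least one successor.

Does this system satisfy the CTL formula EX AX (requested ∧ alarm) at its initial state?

States satisfying AX (requested ∧ alarm): ∅.
States satisfying EX AX (requested ∧ alarm): ∅.
No suitable path/successor from Floor1 witnesses the formula.
Floor1 ∉ Sat(EX AX (requested ∧ alarm)).

No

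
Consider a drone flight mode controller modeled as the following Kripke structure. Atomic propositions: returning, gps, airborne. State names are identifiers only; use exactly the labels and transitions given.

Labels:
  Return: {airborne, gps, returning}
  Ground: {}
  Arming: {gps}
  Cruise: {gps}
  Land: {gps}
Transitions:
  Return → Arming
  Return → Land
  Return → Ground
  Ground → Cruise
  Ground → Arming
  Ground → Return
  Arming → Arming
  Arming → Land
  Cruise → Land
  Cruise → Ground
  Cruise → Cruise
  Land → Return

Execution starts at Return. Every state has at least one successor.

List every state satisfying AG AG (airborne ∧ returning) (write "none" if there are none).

none

States satisfying AG (airborne ∧ returning): ∅.
States satisfying AG AG (airborne ∧ returning): ∅.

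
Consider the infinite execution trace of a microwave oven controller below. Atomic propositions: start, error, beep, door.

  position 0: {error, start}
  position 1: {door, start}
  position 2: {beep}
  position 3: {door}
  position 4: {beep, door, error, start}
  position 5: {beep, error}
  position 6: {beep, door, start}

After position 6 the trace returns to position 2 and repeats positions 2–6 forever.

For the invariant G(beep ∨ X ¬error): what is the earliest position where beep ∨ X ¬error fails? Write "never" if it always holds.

Check beep ∨ X ¬error at each position in order: 0 ✓, 1 ✓, 2 ✓.
At position 3 the labels are {door} and the next position 4 has {beep, door, error, start}, so beep ∨ X ¬error is false there. This is the first violation.

3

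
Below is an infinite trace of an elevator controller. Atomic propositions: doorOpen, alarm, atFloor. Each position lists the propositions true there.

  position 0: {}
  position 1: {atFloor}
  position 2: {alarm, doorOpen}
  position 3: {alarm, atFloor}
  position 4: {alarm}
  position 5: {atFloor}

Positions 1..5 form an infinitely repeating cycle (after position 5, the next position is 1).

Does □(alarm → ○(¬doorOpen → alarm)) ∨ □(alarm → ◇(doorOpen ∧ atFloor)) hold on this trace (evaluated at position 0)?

No

alarm → ○(¬doorOpen → alarm) must hold at every position from 0 onward. It fails at position 4, so □(alarm → ○(¬doorOpen → alarm)) is false.
Positions where alarm holds: 2, 3, 4.
Check ○(¬doorOpen → alarm) at each: 2→ok, 3→ok, 4→fails.
alarm → ◇(doorOpen ∧ atFloor) must hold at every position from 0 onward. It fails at position 2, so □(alarm → ◇(doorOpen ∧ atFloor)) is false.
Positions where alarm holds: 2, 3, 4.
Check ◇(doorOpen ∧ atFloor) at each: 2→fails, 3→fails, 4→fails.
At position 0: □(alarm → ○(¬doorOpen → alarm)) is false; □(alarm → ◇(doorOpen ∧ atFloor)) is false; so □(alarm → ○(¬doorOpen → alarm)) ∨ □(alarm → ◇(doorOpen ∧ atFloor)) is false.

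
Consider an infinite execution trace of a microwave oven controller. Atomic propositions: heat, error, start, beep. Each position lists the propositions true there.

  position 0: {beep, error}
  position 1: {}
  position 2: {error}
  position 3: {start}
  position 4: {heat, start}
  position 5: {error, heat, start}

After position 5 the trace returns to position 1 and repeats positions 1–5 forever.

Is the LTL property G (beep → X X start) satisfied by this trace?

Does not hold

beep → X X start must hold at every position from 0 onward. It fails at position 0, so G (beep → X X start) is false.
Positions where beep holds: 0.
Check X X start at each: 0→fails.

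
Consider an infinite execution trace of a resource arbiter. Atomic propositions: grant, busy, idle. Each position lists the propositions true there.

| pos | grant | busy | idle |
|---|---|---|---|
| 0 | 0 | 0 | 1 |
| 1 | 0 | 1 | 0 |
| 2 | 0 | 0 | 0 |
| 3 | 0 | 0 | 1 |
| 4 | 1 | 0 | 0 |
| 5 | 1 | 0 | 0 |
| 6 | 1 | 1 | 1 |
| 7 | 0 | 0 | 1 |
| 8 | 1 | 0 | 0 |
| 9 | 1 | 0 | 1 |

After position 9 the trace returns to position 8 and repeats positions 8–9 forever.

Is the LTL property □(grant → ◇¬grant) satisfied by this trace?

Violated

grant → ◇¬grant must hold at every position from 0 onward. It fails at position 8, so □(grant → ◇¬grant) is false.
Positions where grant holds: 4, 5, 6, 8, 9.
Check ◇¬grant at each: 4→ok, 5→ok, 6→ok, 8→fails, 9→fails.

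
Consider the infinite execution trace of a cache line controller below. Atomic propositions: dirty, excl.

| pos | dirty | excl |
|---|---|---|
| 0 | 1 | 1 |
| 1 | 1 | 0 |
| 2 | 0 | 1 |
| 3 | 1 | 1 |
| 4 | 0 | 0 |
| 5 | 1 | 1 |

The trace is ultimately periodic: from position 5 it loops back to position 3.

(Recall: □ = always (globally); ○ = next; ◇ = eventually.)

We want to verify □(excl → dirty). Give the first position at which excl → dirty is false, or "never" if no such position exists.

2

Check excl → dirty at each position in order: 0 ✓, 1 ✓.
At position 2 the labels are {excl}, so excl → dirty is false there. This is the first violation.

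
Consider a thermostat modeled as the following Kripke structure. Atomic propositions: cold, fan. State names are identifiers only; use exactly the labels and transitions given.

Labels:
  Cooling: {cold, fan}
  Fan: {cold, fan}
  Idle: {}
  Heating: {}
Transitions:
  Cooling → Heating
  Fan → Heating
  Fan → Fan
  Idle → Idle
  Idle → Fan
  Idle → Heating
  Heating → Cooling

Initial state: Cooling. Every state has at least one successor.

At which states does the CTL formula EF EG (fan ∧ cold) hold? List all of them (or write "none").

{Fan, Idle}

States satisfying EG (fan ∧ cold): {Fan}.
States satisfying EF EG (fan ∧ cold): {Fan, Idle}.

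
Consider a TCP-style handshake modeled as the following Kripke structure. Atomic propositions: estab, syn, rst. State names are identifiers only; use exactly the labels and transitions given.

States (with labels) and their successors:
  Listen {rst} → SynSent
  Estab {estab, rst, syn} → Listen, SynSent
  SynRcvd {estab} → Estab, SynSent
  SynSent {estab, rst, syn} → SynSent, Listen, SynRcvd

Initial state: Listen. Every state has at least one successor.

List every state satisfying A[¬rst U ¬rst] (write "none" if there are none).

{SynRcvd}

States satisfying ¬rst: {SynRcvd}.
States satisfying A[¬rst U ¬rst]: {SynRcvd}.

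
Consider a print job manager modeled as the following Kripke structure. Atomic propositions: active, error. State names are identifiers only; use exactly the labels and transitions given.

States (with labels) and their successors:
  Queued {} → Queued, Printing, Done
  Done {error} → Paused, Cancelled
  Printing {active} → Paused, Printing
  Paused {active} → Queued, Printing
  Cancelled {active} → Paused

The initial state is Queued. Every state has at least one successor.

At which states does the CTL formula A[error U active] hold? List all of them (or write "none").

States satisfying error: {Done}.
States satisfying active: {Printing, Paused, Cancelled}.
States satisfying A[error U active]: {Done, Printing, Paused, Cancelled}.

{Done, Printing, Paused, Cancelled}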